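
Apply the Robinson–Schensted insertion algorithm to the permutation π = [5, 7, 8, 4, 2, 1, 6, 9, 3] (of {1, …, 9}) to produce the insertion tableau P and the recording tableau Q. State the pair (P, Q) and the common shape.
P = [1, 3, 8, 9] / [2, 6] / [4, 7] / [5];  Q = [1, 2, 3, 8] / [4, 7] / [5, 9] / [6];  common shape = (4, 2, 2, 1)

Row-insert the values π_1, π_2, … into P one at a time, bumping the leftmost entry strictly greater than the inserted value down to the next row. The recording tableau Q records, in position (i, j), the step at which that cell was added to P.
  Insert 5 (step 1): P = [5];  Q = [1]
  Insert 7 (step 2): P = [5, 7];  Q = [1, 2]
  Insert 8 (step 3): P = [5, 7, 8];  Q = [1, 2, 3]
  Insert 4 (step 4): P = [4, 7, 8] / [5];  Q = [1, 2, 3] / [4]
  Insert 2 (step 5): P = [2, 7, 8] / [4] / [5];  Q = [1, 2, 3] / [4] / [5]
  Insert 1 (step 6): P = [1, 7, 8] / [2] / [4] / [5];  Q = [1, 2, 3] / [4] / [5] / [6]
  Insert 6 (step 7): P = [1, 6, 8] / [2, 7] / [4] / [5];  Q = [1, 2, 3] / [4, 7] / [5] / [6]
  Insert 9 (step 8): P = [1, 6, 8, 9] / [2, 7] / [4] / [5];  Q = [1, 2, 3, 8] / [4, 7] / [5] / [6]
  Insert 3 (step 9): P = [1, 3, 8, 9] / [2, 6] / [4, 7] / [5];  Q = [1, 2, 3, 8] / [4, 7] / [5, 9] / [6]
Final shape: (4, 2, 2, 1).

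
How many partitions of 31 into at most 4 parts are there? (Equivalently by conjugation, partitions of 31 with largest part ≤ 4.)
p(31, parts ≤ 4) = 321

Use the recurrence p(n, m) = p(n, m−1) + p(n−m, m): either the largest part is < m (count p(n, m−1)) or the largest part is exactly m (remove one copy of m, count p(n−m, m)). With p(0, ·) = 1 this gives p(31, parts ≤ 4) = 321. (By conjugating Young diagrams, this also counts partitions of 31 into at most 4 parts.)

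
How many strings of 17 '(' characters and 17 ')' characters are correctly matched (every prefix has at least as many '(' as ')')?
C_17 = 129644790

These balanced parentheses are counted by the Catalan number C_n = (1/(n + 1)) · C(2n, n). For n = 17: C_17 = (1/18) · C(34, 17) = 2333606220/18 = 129644790.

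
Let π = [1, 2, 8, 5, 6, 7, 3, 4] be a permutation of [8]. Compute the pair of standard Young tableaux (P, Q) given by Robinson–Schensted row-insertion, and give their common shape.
P = [1, 2, 3, 4, 7] / [5, 6] / [8];  Q = [1, 2, 3, 5, 6] / [4, 8] / [7];  common shape = (5, 2, 1)

Row-insert the values π_1, π_2, … into P one at a time, bumping the leftmost entry strictly greater than the inserted value down to the next row. The recording tableau Q records, in position (i, j), the step at which that cell was added to P.
  Insert 1 (step 1): P = [1];  Q = [1]
  Insert 2 (step 2): P = [1, 2];  Q = [1, 2]
  Insert 8 (step 3): P = [1, 2, 8];  Q = [1, 2, 3]
  Insert 5 (step 4): P = [1, 2, 5] / [8];  Q = [1, 2, 3] / [4]
  Insert 6 (step 5): P = [1, 2, 5, 6] / [8];  Q = [1, 2, 3, 5] / [4]
  Insert 7 (step 6): P = [1, 2, 5, 6, 7] / [8];  Q = [1, 2, 3, 5, 6] / [4]
  Insert 3 (step 7): P = [1, 2, 3, 6, 7] / [5] / [8];  Q = [1, 2, 3, 5, 6] / [4] / [7]
  Insert 4 (step 8): P = [1, 2, 3, 4, 7] / [5, 6] / [8];  Q = [1, 2, 3, 5, 6] / [4, 8] / [7]
Final shape: (5, 2, 1).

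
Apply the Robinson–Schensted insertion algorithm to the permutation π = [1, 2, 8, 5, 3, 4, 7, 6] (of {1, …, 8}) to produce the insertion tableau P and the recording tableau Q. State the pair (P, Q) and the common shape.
P = [1, 2, 3, 4, 6] / [5, 7] / [8];  Q = [1, 2, 3, 6, 7] / [4, 8] / [5];  common shape = (5, 2, 1)

Row-insert the values π_1, π_2, … into P one at a time, bumping the leftmost entry strictly greater than the inserted value down to the next row. The recording tableau Q records, in position (i, j), the step at which that cell was added to P.
  Insert 1 (step 1): P = [1];  Q = [1]
  Insert 2 (step 2): P = [1, 2];  Q = [1, 2]
  Insert 8 (step 3): P = [1, 2, 8];  Q = [1, 2, 3]
  Insert 5 (step 4): P = [1, 2, 5] / [8];  Q = [1, 2, 3] / [4]
  Insert 3 (step 5): P = [1, 2, 3] / [5] / [8];  Q = [1, 2, 3] / [4] / [5]
  Insert 4 (step 6): P = [1, 2, 3, 4] / [5] / [8];  Q = [1, 2, 3, 6] / [4] / [5]
  Insert 7 (step 7): P = [1, 2, 3, 4, 7] / [5] / [8];  Q = [1, 2, 3, 6, 7] / [4] / [5]
  Insert 6 (step 8): P = [1, 2, 3, 4, 6] / [5, 7] / [8];  Q = [1, 2, 3, 6, 7] / [4, 8] / [5]
Final shape: (5, 2, 1).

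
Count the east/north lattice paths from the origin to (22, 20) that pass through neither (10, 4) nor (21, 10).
Number of paths = 482987828986

Inclusion–exclusion. Total paths: C(42, 22) = 513791607420. Through P₁: C(14, 10)·C(28, 12) = 30452176755. Through P₂: C(31, 21)·C(11, 1) = 487873815. Since P₁ is strictly southwest of P₂, a monotone path through both must visit P₁ then P₂; paths through both = C(14, 10)·C(17, 11)·C(11, 1) = 136272136. Avoid both = 513791607420 − 30452176755 − 487873815 + 136272136 = 482987828986.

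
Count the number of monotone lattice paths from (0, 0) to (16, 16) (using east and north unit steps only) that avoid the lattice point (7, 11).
Number of paths = 537368742

Total paths from (0, 0) to (16, 16): C(32, 16) = 601080390. Paths through (7, 11): (paths (0, 0) → (7, 11)) × (paths (7, 11) → (16, 16)) = C(18, 7) · C(14, 9) = 31824 · 2002 = 63711648. Avoidance count = 601080390 − 63711648 = 537368742.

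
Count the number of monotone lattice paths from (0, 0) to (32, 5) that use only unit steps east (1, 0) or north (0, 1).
Number of paths = 435897

A monotone lattice path from (0, 0) to (32, 5) consists of 32 east steps and 5 north steps in some order, so it is determined by which 32 of the 37 steps are east. The count is C(37, 32) = 435897.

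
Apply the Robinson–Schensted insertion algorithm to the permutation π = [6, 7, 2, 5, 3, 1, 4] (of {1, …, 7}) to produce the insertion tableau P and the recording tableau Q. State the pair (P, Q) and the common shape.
P = [1, 3, 4] / [2, 7] / [5] / [6];  Q = [1, 2, 7] / [3, 4] / [5] / [6];  common shape = (3, 2, 1, 1)

Row-insert the values π_1, π_2, … into P one at a time, bumping the leftmost entry strictly greater than the inserted value down to the next row. The recording tableau Q records, in position (i, j), the step at which that cell was added to P.
  Insert 6 (step 1): P = [6];  Q = [1]
  Insert 7 (step 2): P = [6, 7];  Q = [1, 2]
  Insert 2 (step 3): P = [2, 7] / [6];  Q = [1, 2] / [3]
  Insert 5 (step 4): P = [2, 5] / [6, 7];  Q = [1, 2] / [3, 4]
  Insert 3 (step 5): P = [2, 3] / [5, 7] / [6];  Q = [1, 2] / [3, 4] / [5]
  Insert 1 (step 6): P = [1, 3] / [2, 7] / [5] / [6];  Q = [1, 2] / [3, 4] / [5] / [6]
  Insert 4 (step 7): P = [1, 3, 4] / [2, 7] / [5] / [6];  Q = [1, 2, 7] / [3, 4] / [5] / [6]
Final shape: (3, 2, 1, 1).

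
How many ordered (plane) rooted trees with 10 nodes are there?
C_9 = 4862

These ordered rooted trees are counted by the Catalan number C_n = (1/(n + 1)) · C(2n, n). For n = 9: C_9 = (1/10) · C(18, 9) = 48620/10 = 4862.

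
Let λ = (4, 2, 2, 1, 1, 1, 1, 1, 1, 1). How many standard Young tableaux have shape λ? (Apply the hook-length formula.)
# SYT of shape (4, 2, 2, 1, 1, 1, 1, 1, 1, 1) = 11088

Hook-length formula: f^λ = n! / Π hook(c), product over all cells c of the Young diagram. For λ = (4, 2, 2, 1, 1, 1, 1, 1, 1, 1), n = 15 boxes. Hook lengths by row (left-to-right, top-to-bottom): [13, 5, 2, 1]; [10, 2]; [9, 1]; [7]; [6]; [5]; [4]; [3]; [2]; [1]. Product of hooks = 117936000. So f^λ = 15! / 117936000 = 1307674368000 / 117936000 = 11088.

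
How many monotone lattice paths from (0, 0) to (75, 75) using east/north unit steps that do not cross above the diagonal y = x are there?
C_75 = 1221395654430378811828760722007962130791020

These NE paths below the diagonal are counted by the Catalan number C_n = (1/(n + 1)) · C(2n, n). For n = 75: C_75 = (1/76) · C(150, 75) = 92826069736708789698985814872605121940117520/76 = 1221395654430378811828760722007962130791020.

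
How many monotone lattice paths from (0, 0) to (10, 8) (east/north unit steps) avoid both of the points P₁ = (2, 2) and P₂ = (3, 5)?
Number of paths = 21900

Inclusion–exclusion. Total paths: C(18, 10) = 43758. Through P₁: C(4, 2)·C(14, 8) = 18018. Through P₂: C(8, 3)·C(10, 7) = 6720. Since P₁ is strictly southwest of P₂, a monotone path through both must visit P₁ then P₂; paths through both = C(4, 2)·C(4, 1)·C(10, 7) = 2880. Avoid both = 43758 − 18018 − 6720 + 2880 = 21900.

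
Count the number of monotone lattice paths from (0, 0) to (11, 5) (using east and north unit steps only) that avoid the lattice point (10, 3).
Number of paths = 3510

Total paths from (0, 0) to (11, 5): C(16, 11) = 4368. Paths through (10, 3): (paths (0, 0) → (10, 3)) × (paths (10, 3) → (11, 5)) = C(13, 10) · C(3, 1) = 286 · 3 = 858. Avoidance count = 4368 − 858 = 3510.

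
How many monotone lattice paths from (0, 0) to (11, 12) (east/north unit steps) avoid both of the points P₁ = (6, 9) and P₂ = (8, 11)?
Number of paths = 889590

Inclusion–exclusion. Total paths: C(23, 11) = 1352078. Through P₁: C(15, 6)·C(8, 5) = 280280. Through P₂: C(19, 8)·C(4, 3) = 302328. Since P₁ is strictly southwest of P₂, a monotone path through both must visit P₁ then P₂; paths through both = C(15, 6)·C(4, 2)·C(4, 3) = 120120. Avoid both = 1352078 − 280280 − 302328 + 120120 = 889590.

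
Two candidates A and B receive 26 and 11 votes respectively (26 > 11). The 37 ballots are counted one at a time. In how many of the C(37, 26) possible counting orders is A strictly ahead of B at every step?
Strict-lead orderings = 346618440

Total orderings of the 37 votes with 26 for A: C(37, 26) = 854992152. By the Bertrand ballot formula (Cycle Lemma / reflection principle), the number of orderings in which A is strictly ahead of B throughout is (p − q)/(p + q) · C(p + q, p) = (26 − 11)/(26 + 11) · 854992152 = 346618440.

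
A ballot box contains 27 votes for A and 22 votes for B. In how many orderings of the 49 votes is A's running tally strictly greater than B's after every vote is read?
Strict-lead orderings = 5071418015120

Total orderings of the 49 votes with 27 for A: C(49, 27) = 49699896548176. By the Bertrand ballot formula (Cycle Lemma / reflection principle), the number of orderings in which A is strictly ahead of B throughout is (p − q)/(p + q) · C(p + q, p) = (27 − 22)/(27 + 22) · 49699896548176 = 5071418015120.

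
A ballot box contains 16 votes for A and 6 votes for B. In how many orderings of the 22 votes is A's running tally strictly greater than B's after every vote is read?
Strict-lead orderings = 33915

Total orderings of the 22 votes with 16 for A: C(22, 16) = 74613. By the Bertrand ballot formula (Cycle Lemma / reflection principle), the number of orderings in which A is strictly ahead of B throughout is (p − q)/(p + q) · C(p + q, p) = (16 − 6)/(16 + 6) · 74613 = 33915.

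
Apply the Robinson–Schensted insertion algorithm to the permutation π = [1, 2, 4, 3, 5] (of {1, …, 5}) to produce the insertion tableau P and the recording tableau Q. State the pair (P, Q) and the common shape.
P = [1, 2, 3, 5] / [4];  Q = [1, 2, 3, 5] / [4];  common shape = (4, 1)

Row-insert the values π_1, π_2, … into P one at a time, bumping the leftmost entry strictly greater than the inserted value down to the next row. The recording tableau Q records, in position (i, j), the step at which that cell was added to P.
  Insert 1 (step 1): P = [1];  Q = [1]
  Insert 2 (step 2): P = [1, 2];  Q = [1, 2]
  Insert 4 (step 3): P = [1, 2, 4];  Q = [1, 2, 3]
  Insert 3 (step 4): P = [1, 2, 3] / [4];  Q = [1, 2, 3] / [4]
  Insert 5 (step 5): P = [1, 2, 3, 5] / [4];  Q = [1, 2, 3, 5] / [4]
Final shape: (4, 1).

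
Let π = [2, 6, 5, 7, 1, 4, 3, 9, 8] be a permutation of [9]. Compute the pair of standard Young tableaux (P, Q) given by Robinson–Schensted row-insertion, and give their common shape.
P = [1, 3, 7, 8] / [2, 4, 9] / [5] / [6];  Q = [1, 2, 4, 8] / [3, 6, 9] / [5] / [7];  common shape = (4, 3, 1, 1)

Row-insert the values π_1, π_2, … into P one at a time, bumping the leftmost entry strictly greater than the inserted value down to the next row. The recording tableau Q records, in position (i, j), the step at which that cell was added to P.
  Insert 2 (step 1): P = [2];  Q = [1]
  Insert 6 (step 2): P = [2, 6];  Q = [1, 2]
  Insert 5 (step 3): P = [2, 5] / [6];  Q = [1, 2] / [3]
  Insert 7 (step 4): P = [2, 5, 7] / [6];  Q = [1, 2, 4] / [3]
  Insert 1 (step 5): P = [1, 5, 7] / [2] / [6];  Q = [1, 2, 4] / [3] / [5]
  Insert 4 (step 6): P = [1, 4, 7] / [2, 5] / [6];  Q = [1, 2, 4] / [3, 6] / [5]
  Insert 3 (step 7): P = [1, 3, 7] / [2, 4] / [5] / [6];  Q = [1, 2, 4] / [3, 6] / [5] / [7]
  Insert 9 (step 8): P = [1, 3, 7, 9] / [2, 4] / [5] / [6];  Q = [1, 2, 4, 8] / [3, 6] / [5] / [7]
  Insert 8 (step 9): P = [1, 3, 7, 8] / [2, 4, 9] / [5] / [6];  Q = [1, 2, 4, 8] / [3, 6, 9] / [5] / [7]
Final shape: (4, 3, 1, 1).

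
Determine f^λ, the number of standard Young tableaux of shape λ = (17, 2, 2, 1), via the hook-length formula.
# SYT of shape (17, 2, 2, 1) = 99484

Hook-length formula: f^λ = n! / Π hook(c), product over all cells c of the Young diagram. For λ = (17, 2, 2, 1), n = 22 boxes. Hook lengths by row (left-to-right, top-to-bottom): [20, 18, 15, 14, 13, 12, 11, 10, 9, 8, 7, 6, 5, 4, 3, 2, 1]; [4, 2]; [3, 1]; [1]. Product of hooks = 11298306539520000. So f^λ = 22! / 11298306539520000 = 1124000727777607680000 / 11298306539520000 = 99484.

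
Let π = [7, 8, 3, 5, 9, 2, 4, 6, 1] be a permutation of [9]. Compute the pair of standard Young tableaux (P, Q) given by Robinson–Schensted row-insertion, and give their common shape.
P = [1, 4, 6] / [2, 5, 9] / [3, 8] / [7];  Q = [1, 2, 5] / [3, 4, 8] / [6, 7] / [9];  common shape = (3, 3, 2, 1)

Row-insert the values π_1, π_2, … into P one at a time, bumping the leftmost entry strictly greater than the inserted value down to the next row. The recording tableau Q records, in position (i, j), the step at which that cell was added to P.
  Insert 7 (step 1): P = [7];  Q = [1]
  Insert 8 (step 2): P = [7, 8];  Q = [1, 2]
  Insert 3 (step 3): P = [3, 8] / [7];  Q = [1, 2] / [3]
  Insert 5 (step 4): P = [3, 5] / [7, 8];  Q = [1, 2] / [3, 4]
  Insert 9 (step 5): P = [3, 5, 9] / [7, 8];  Q = [1, 2, 5] / [3, 4]
  Insert 2 (step 6): P = [2, 5, 9] / [3, 8] / [7];  Q = [1, 2, 5] / [3, 4] / [6]
  Insert 4 (step 7): P = [2, 4, 9] / [3, 5] / [7, 8];  Q = [1, 2, 5] / [3, 4] / [6, 7]
  Insert 6 (step 8): P = [2, 4, 6] / [3, 5, 9] / [7, 8];  Q = [1, 2, 5] / [3, 4, 8] / [6, 7]
  Insert 1 (step 9): P = [1, 4, 6] / [2, 5, 9] / [3, 8] / [7];  Q = [1, 2, 5] / [3, 4, 8] / [6, 7] / [9]
Final shape: (3, 3, 2, 1).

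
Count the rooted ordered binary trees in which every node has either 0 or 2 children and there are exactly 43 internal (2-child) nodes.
C_43 = 150853479205085351660700

These full binary trees are counted by the Catalan number C_n = (1/(n + 1)) · C(2n, n). For n = 43: C_43 = (1/44) · C(86, 43) = 6637553085023755473070800/44 = 150853479205085351660700.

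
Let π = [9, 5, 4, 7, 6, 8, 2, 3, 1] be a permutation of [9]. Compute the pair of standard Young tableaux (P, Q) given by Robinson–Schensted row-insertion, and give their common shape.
P = [1, 3, 8] / [2, 6] / [4, 7] / [5] / [9];  Q = [1, 4, 6] / [2, 5] / [3, 8] / [7] / [9];  common shape = (3, 2, 2, 1, 1)

Row-insert the values π_1, π_2, … into P one at a time, bumping the leftmost entry strictly greater than the inserted value down to the next row. The recording tableau Q records, in position (i, j), the step at which that cell was added to P.
  Insert 9 (step 1): P = [9];  Q = [1]
  Insert 5 (step 2): P = [5] / [9];  Q = [1] / [2]
  Insert 4 (step 3): P = [4] / [5] / [9];  Q = [1] / [2] / [3]
  Insert 7 (step 4): P = [4, 7] / [5] / [9];  Q = [1, 4] / [2] / [3]
  Insert 6 (step 5): P = [4, 6] / [5, 7] / [9];  Q = [1, 4] / [2, 5] / [3]
  Insert 8 (step 6): P = [4, 6, 8] / [5, 7] / [9];  Q = [1, 4, 6] / [2, 5] / [3]
  Insert 2 (step 7): P = [2, 6, 8] / [4, 7] / [5] / [9];  Q = [1, 4, 6] / [2, 5] / [3] / [7]
  Insert 3 (step 8): P = [2, 3, 8] / [4, 6] / [5, 7] / [9];  Q = [1, 4, 6] / [2, 5] / [3, 8] / [7]
  Insert 1 (step 9): P = [1, 3, 8] / [2, 6] / [4, 7] / [5] / [9];  Q = [1, 4, 6] / [2, 5] / [3, 8] / [7] / [9]
Final shape: (3, 2, 2, 1, 1).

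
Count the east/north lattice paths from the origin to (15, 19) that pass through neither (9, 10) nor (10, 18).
Number of paths = 1319865382

Inclusion–exclusion. Total paths: C(34, 15) = 1855967520. Through P₁: C(19, 9)·C(15, 6) = 462351890. Through P₂: C(28, 10)·C(6, 5) = 78738660. Since P₁ is strictly southwest of P₂, a monotone path through both must visit P₁ then P₂; paths through both = C(19, 9)·C(9, 1)·C(6, 5) = 4988412. Avoid both = 1855967520 − 462351890 − 78738660 + 4988412 = 1319865382.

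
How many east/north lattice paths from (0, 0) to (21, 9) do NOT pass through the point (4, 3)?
Number of paths = 10774005

Total paths from (0, 0) to (21, 9): C(30, 21) = 14307150. Paths through (4, 3): (paths (0, 0) → (4, 3)) × (paths (4, 3) → (21, 9)) = C(7, 4) · C(23, 17) = 35 · 100947 = 3533145. Avoidance count = 14307150 − 3533145 = 10774005.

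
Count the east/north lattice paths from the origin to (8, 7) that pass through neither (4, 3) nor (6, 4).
Number of paths = 2935

Inclusion–exclusion. Total paths: C(15, 8) = 6435. Through P₁: C(7, 4)·C(8, 4) = 2450. Through P₂: C(10, 6)·C(5, 2) = 2100. Since P₁ is strictly southwest of P₂, a monotone path through both must visit P₁ then P₂; paths through both = C(7, 4)·C(3, 2)·C(5, 2) = 1050. Avoid both = 6435 − 2450 − 2100 + 1050 = 2935.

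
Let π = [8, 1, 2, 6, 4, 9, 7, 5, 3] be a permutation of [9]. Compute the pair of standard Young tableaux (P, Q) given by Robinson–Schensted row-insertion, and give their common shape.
P = [1, 2, 3, 5] / [4, 7] / [6, 9] / [8];  Q = [1, 3, 4, 6] / [2, 7] / [5, 8] / [9];  common shape = (4, 2, 2, 1)

Row-insert the values π_1, π_2, … into P one at a time, bumping the leftmost entry strictly greater than the inserted value down to the next row. The recording tableau Q records, in position (i, j), the step at which that cell was added to P.
  Insert 8 (step 1): P = [8];  Q = [1]
  Insert 1 (step 2): P = [1] / [8];  Q = [1] / [2]
  Insert 2 (step 3): P = [1, 2] / [8];  Q = [1, 3] / [2]
  Insert 6 (step 4): P = [1, 2, 6] / [8];  Q = [1, 3, 4] / [2]
  Insert 4 (step 5): P = [1, 2, 4] / [6] / [8];  Q = [1, 3, 4] / [2] / [5]
  Insert 9 (step 6): P = [1, 2, 4, 9] / [6] / [8];  Q = [1, 3, 4, 6] / [2] / [5]
  Insert 7 (step 7): P = [1, 2, 4, 7] / [6, 9] / [8];  Q = [1, 3, 4, 6] / [2, 7] / [5]
  Insert 5 (step 8): P = [1, 2, 4, 5] / [6, 7] / [8, 9];  Q = [1, 3, 4, 6] / [2, 7] / [5, 8]
  Insert 3 (step 9): P = [1, 2, 3, 5] / [4, 7] / [6, 9] / [8];  Q = [1, 3, 4, 6] / [2, 7] / [5, 8] / [9]
Final shape: (4, 2, 2, 1).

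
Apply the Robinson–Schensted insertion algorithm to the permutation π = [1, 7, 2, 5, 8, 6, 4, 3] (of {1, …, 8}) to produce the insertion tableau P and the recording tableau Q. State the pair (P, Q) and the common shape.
P = [1, 2, 3, 6] / [4, 8] / [5] / [7];  Q = [1, 2, 4, 5] / [3, 6] / [7] / [8];  common shape = (4, 2, 1, 1)

Row-insert the values π_1, π_2, … into P one at a time, bumping the leftmost entry strictly greater than the inserted value down to the next row. The recording tableau Q records, in position (i, j), the step at which that cell was added to P.
  Insert 1 (step 1): P = [1];  Q = [1]
  Insert 7 (step 2): P = [1, 7];  Q = [1, 2]
  Insert 2 (step 3): P = [1, 2] / [7];  Q = [1, 2] / [3]
  Insert 5 (step 4): P = [1, 2, 5] / [7];  Q = [1, 2, 4] / [3]
  Insert 8 (step 5): P = [1, 2, 5, 8] / [7];  Q = [1, 2, 4, 5] / [3]
  Insert 6 (step 6): P = [1, 2, 5, 6] / [7, 8];  Q = [1, 2, 4, 5] / [3, 6]
  Insert 4 (step 7): P = [1, 2, 4, 6] / [5, 8] / [7];  Q = [1, 2, 4, 5] / [3, 6] / [7]
  Insert 3 (step 8): P = [1, 2, 3, 6] / [4, 8] / [5] / [7];  Q = [1, 2, 4, 5] / [3, 6] / [7] / [8]
Final shape: (4, 2, 1, 1).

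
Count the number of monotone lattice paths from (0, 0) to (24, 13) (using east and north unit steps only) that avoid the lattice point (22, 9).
Number of paths = 3260066175

Total paths from (0, 0) to (24, 13): C(37, 24) = 3562467300. Paths through (22, 9): (paths (0, 0) → (22, 9)) × (paths (22, 9) → (24, 13)) = C(31, 22) · C(6, 2) = 20160075 · 15 = 302401125. Avoidance count = 3562467300 − 302401125 = 3260066175.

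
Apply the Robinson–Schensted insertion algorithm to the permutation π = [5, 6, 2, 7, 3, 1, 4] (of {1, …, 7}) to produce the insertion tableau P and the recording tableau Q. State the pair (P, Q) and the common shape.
P = [1, 3, 4] / [2, 6, 7] / [5];  Q = [1, 2, 4] / [3, 5, 7] / [6];  common shape = (3, 3, 1)

Row-insert the values π_1, π_2, … into P one at a time, bumping the leftmost entry strictly greater than the inserted value down to the next row. The recording tableau Q records, in position (i, j), the step at which that cell was added to P.
  Insert 5 (step 1): P = [5];  Q = [1]
  Insert 6 (step 2): P = [5, 6];  Q = [1, 2]
  Insert 2 (step 3): P = [2, 6] / [5];  Q = [1, 2] / [3]
  Insert 7 (step 4): P = [2, 6, 7] / [5];  Q = [1, 2, 4] / [3]
  Insert 3 (step 5): P = [2, 3, 7] / [5, 6];  Q = [1, 2, 4] / [3, 5]
  Insert 1 (step 6): P = [1, 3, 7] / [2, 6] / [5];  Q = [1, 2, 4] / [3, 5] / [6]
  Insert 4 (step 7): P = [1, 3, 4] / [2, 6, 7] / [5];  Q = [1, 2, 4] / [3, 5, 7] / [6]
Final shape: (3, 3, 1).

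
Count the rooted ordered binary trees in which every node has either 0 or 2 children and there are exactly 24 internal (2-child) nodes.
C_24 = 1289904147324

These full binary trees are counted by the Catalan number C_n = (1/(n + 1)) · C(2n, n). For n = 24: C_24 = (1/25) · C(48, 24) = 32247603683100/25 = 1289904147324.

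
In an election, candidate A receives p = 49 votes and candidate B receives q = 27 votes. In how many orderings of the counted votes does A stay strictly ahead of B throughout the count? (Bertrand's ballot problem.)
Strict-lead orderings = 82403706346529605400

Total orderings of the 76 votes with 49 for A: C(76, 49) = 284667349197102273200. By the Bertrand ballot formula (Cycle Lemma / reflection principle), the number of orderings in which A is strictly ahead of B throughout is (p − q)/(p + q) · C(p + q, p) = (49 − 27)/(49 + 27) · 284667349197102273200 = 82403706346529605400.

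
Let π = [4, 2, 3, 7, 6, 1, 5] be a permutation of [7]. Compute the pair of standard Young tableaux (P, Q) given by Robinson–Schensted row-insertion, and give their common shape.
P = [1, 3, 5] / [2, 6] / [4, 7];  Q = [1, 3, 4] / [2, 5] / [6, 7];  common shape = (3, 2, 2)

Row-insert the values π_1, π_2, … into P one at a time, bumping the leftmost entry strictly greater than the inserted value down to the next row. The recording tableau Q records, in position (i, j), the step at which that cell was added to P.
  Insert 4 (step 1): P = [4];  Q = [1]
  Insert 2 (step 2): P = [2] / [4];  Q = [1] / [2]
  Insert 3 (step 3): P = [2, 3] / [4];  Q = [1, 3] / [2]
  Insert 7 (step 4): P = [2, 3, 7] / [4];  Q = [1, 3, 4] / [2]
  Insert 6 (step 5): P = [2, 3, 6] / [4, 7];  Q = [1, 3, 4] / [2, 5]
  Insert 1 (step 6): P = [1, 3, 6] / [2, 7] / [4];  Q = [1, 3, 4] / [2, 5] / [6]
  Insert 5 (step 7): P = [1, 3, 5] / [2, 6] / [4, 7];  Q = [1, 3, 4] / [2, 5] / [6, 7]
Final shape: (3, 2, 2).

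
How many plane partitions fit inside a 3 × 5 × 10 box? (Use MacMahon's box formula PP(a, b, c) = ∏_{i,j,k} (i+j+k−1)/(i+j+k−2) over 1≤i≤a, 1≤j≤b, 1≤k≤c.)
PP(3, 5, 10) = 644195552

Evaluate the triple product over i = 1..3, j = 1..5, k = 1..10. The factors are (2/1) · (3/2) · (4/3) · (5/4) · (6/5) · (7/6) · (8/7) · (9/8) · … (150 factors total). The numerators and denominators telescope so the product is an integer; carrying out the multiplication exactly gives PP(3, 5, 10) = 644195552.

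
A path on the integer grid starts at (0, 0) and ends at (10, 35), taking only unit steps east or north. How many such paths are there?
Number of paths = 3190187286

A monotone lattice path from (0, 0) to (10, 35) consists of 10 east steps and 35 north steps in some order, so it is determined by which 10 of the 45 steps are east. The count is C(45, 10) = 3190187286.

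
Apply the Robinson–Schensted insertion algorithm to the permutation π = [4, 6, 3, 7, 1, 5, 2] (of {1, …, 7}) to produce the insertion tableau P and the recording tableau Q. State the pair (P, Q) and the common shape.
P = [1, 2, 7] / [3, 5] / [4, 6];  Q = [1, 2, 4] / [3, 6] / [5, 7];  common shape = (3, 2, 2)

Row-insert the values π_1, π_2, … into P one at a time, bumping the leftmost entry strictly greater than the inserted value down to the next row. The recording tableau Q records, in position (i, j), the step at which that cell was added to P.
  Insert 4 (step 1): P = [4];  Q = [1]
  Insert 6 (step 2): P = [4, 6];  Q = [1, 2]
  Insert 3 (step 3): P = [3, 6] / [4];  Q = [1, 2] / [3]
  Insert 7 (step 4): P = [3, 6, 7] / [4];  Q = [1, 2, 4] / [3]
  Insert 1 (step 5): P = [1, 6, 7] / [3] / [4];  Q = [1, 2, 4] / [3] / [5]
  Insert 5 (step 6): P = [1, 5, 7] / [3, 6] / [4];  Q = [1, 2, 4] / [3, 6] / [5]
  Insert 2 (step 7): P = [1, 2, 7] / [3, 5] / [4, 6];  Q = [1, 2, 4] / [3, 6] / [5, 7]
Final shape: (3, 2, 2).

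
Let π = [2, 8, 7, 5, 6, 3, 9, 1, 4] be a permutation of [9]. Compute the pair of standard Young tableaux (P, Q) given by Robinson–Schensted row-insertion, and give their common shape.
P = [1, 3, 4, 9] / [2, 6] / [5] / [7] / [8];  Q = [1, 2, 5, 7] / [3, 9] / [4] / [6] / [8];  common shape = (4, 2, 1, 1, 1)

Row-insert the values π_1, π_2, … into P one at a time, bumping the leftmost entry strictly greater than the inserted value down to the next row. The recording tableau Q records, in position (i, j), the step at which that cell was added to P.
  Insert 2 (step 1): P = [2];  Q = [1]
  Insert 8 (step 2): P = [2, 8];  Q = [1, 2]
  Insert 7 (step 3): P = [2, 7] / [8];  Q = [1, 2] / [3]
  Insert 5 (step 4): P = [2, 5] / [7] / [8];  Q = [1, 2] / [3] / [4]
  Insert 6 (step 5): P = [2, 5, 6] / [7] / [8];  Q = [1, 2, 5] / [3] / [4]
  Insert 3 (step 6): P = [2, 3, 6] / [5] / [7] / [8];  Q = [1, 2, 5] / [3] / [4] / [6]
  Insert 9 (step 7): P = [2, 3, 6, 9] / [5] / [7] / [8];  Q = [1, 2, 5, 7] / [3] / [4] / [6]
  Insert 1 (step 8): P = [1, 3, 6, 9] / [2] / [5] / [7] / [8];  Q = [1, 2, 5, 7] / [3] / [4] / [6] / [8]
  Insert 4 (step 9): P = [1, 3, 4, 9] / [2, 6] / [5] / [7] / [8];  Q = [1, 2, 5, 7] / [3, 9] / [4] / [6] / [8]
Final shape: (4, 2, 1, 1, 1).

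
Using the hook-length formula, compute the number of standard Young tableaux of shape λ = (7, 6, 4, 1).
# SYT of shape (7, 6, 4, 1) = 2756754

Hook-length formula: f^λ = n! / Π hook(c), product over all cells c of the Young diagram. For λ = (7, 6, 4, 1), n = 18 boxes. Hook lengths by row (left-to-right, top-to-bottom): [10, 8, 7, 6, 4, 3, 1]; [8, 6, 5, 4, 2, 1]; [5, 3, 2, 1]; [1]. Product of hooks = 2322432000. So f^λ = 18! / 2322432000 = 6402373705728000 / 2322432000 = 2756754.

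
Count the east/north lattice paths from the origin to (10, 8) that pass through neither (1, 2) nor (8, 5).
Number of paths = 19473

Inclusion–exclusion. Total paths: C(18, 10) = 43758. Through P₁: C(3, 1)·C(15, 9) = 15015. Through P₂: C(13, 8)·C(5, 2) = 12870. Since P₁ is strictly southwest of P₂, a monotone path through both must visit P₁ then P₂; paths through both = C(3, 1)·C(10, 7)·C(5, 2) = 3600. Avoid both = 43758 − 15015 − 12870 + 3600 = 19473.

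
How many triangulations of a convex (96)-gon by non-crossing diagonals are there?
C_94 = 239993345518077005168915776623476723006280827488229600

These polygon triangulations are counted by the Catalan number C_n = (1/(n + 1)) · C(2n, n). For n = 94: C_94 = (1/95) · C(188, 94) = 22799367824217315491046998779230288685596678611381812000/95 = 239993345518077005168915776623476723006280827488229600.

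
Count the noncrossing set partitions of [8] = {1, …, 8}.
C_8 = 1430

These noncrossing partitions are counted by the Catalan number C_n = (1/(n + 1)) · C(2n, n). For n = 8: C_8 = (1/9) · C(16, 8) = 12870/9 = 1430.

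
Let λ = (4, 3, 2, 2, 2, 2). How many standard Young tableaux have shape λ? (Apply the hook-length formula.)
# SYT of shape (4, 3, 2, 2, 2, 2) = 50050

Hook-length formula: f^λ = n! / Π hook(c), product over all cells c of the Young diagram. For λ = (4, 3, 2, 2, 2, 2), n = 15 boxes. Hook lengths by row (left-to-right, top-to-bottom): [9, 8, 3, 1]; [7, 6, 1]; [5, 4]; [4, 3]; [3, 2]; [2, 1]. Product of hooks = 26127360. So f^λ = 15! / 26127360 = 1307674368000 / 26127360 = 50050.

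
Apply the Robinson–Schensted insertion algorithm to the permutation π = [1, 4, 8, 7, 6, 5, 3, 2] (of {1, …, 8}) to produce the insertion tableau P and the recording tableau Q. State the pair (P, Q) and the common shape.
P = [1, 2, 5] / [3] / [4] / [6] / [7] / [8];  Q = [1, 2, 3] / [4] / [5] / [6] / [7] / [8];  common shape = (3, 1, 1, 1, 1, 1)

Row-insert the values π_1, π_2, … into P one at a time, bumping the leftmost entry strictly greater than the inserted value down to the next row. The recording tableau Q records, in position (i, j), the step at which that cell was added to P.
  Insert 1 (step 1): P = [1];  Q = [1]
  Insert 4 (step 2): P = [1, 4];  Q = [1, 2]
  Insert 8 (step 3): P = [1, 4, 8];  Q = [1, 2, 3]
  Insert 7 (step 4): P = [1, 4, 7] / [8];  Q = [1, 2, 3] / [4]
  Insert 6 (step 5): P = [1, 4, 6] / [7] / [8];  Q = [1, 2, 3] / [4] / [5]
  Insert 5 (step 6): P = [1, 4, 5] / [6] / [7] / [8];  Q = [1, 2, 3] / [4] / [5] / [6]
  Insert 3 (step 7): P = [1, 3, 5] / [4] / [6] / [7] / [8];  Q = [1, 2, 3] / [4] / [5] / [6] / [7]
  Insert 2 (step 8): P = [1, 2, 5] / [3] / [4] / [6] / [7] / [8];  Q = [1, 2, 3] / [4] / [5] / [6] / [7] / [8]
Final shape: (3, 1, 1, 1, 1, 1).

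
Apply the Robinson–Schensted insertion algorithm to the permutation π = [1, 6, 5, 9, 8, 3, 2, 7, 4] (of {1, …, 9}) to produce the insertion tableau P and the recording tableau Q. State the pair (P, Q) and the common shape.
P = [1, 2, 4] / [3, 7] / [5, 8] / [6, 9];  Q = [1, 2, 4] / [3, 5] / [6, 8] / [7, 9];  common shape = (3, 2, 2, 2)

Row-insert the values π_1, π_2, … into P one at a time, bumping the leftmost entry strictly greater than the inserted value down to the next row. The recording tableau Q records, in position (i, j), the step at which that cell was added to P.
  Insert 1 (step 1): P = [1];  Q = [1]
  Insert 6 (step 2): P = [1, 6];  Q = [1, 2]
  Insert 5 (step 3): P = [1, 5] / [6];  Q = [1, 2] / [3]
  Insert 9 (step 4): P = [1, 5, 9] / [6];  Q = [1, 2, 4] / [3]
  Insert 8 (step 5): P = [1, 5, 8] / [6, 9];  Q = [1, 2, 4] / [3, 5]
  Insert 3 (step 6): P = [1, 3, 8] / [5, 9] / [6];  Q = [1, 2, 4] / [3, 5] / [6]
  Insert 2 (step 7): P = [1, 2, 8] / [3, 9] / [5] / [6];  Q = [1, 2, 4] / [3, 5] / [6] / [7]
  Insert 7 (step 8): P = [1, 2, 7] / [3, 8] / [5, 9] / [6];  Q = [1, 2, 4] / [3, 5] / [6, 8] / [7]
  Insert 4 (step 9): P = [1, 2, 4] / [3, 7] / [5, 8] / [6, 9];  Q = [1, 2, 4] / [3, 5] / [6, 8] / [7, 9]
Final shape: (3, 2, 2, 2).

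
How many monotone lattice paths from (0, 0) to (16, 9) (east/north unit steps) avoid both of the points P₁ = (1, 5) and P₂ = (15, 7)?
Number of paths = 1510247

Inclusion–exclusion. Total paths: C(25, 16) = 2042975. Through P₁: C(6, 1)·C(19, 15) = 23256. Through P₂: C(22, 15)·C(3, 1) = 511632. Since P₁ is strictly southwest of P₂, a monotone path through both must visit P₁ then P₂; paths through both = C(6, 1)·C(16, 14)·C(3, 1) = 2160. Avoid both = 2042975 − 23256 − 511632 + 2160 = 1510247.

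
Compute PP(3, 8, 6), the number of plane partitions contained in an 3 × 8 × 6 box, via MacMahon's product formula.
PP(3, 8, 6) = 614083470

Evaluate the triple product over i = 1..3, j = 1..8, k = 1..6. The factors are (2/1) · (3/2) · (4/3) · (5/4) · (6/5) · (7/6) · (3/2) · (4/3) · … (144 factors total). The numerators and denominators telescope so the product is an integer; carrying out the multiplication exactly gives PP(3, 8, 6) = 614083470.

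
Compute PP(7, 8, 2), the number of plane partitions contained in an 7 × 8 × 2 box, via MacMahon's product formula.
PP(7, 8, 2) = 9202050

Evaluate the triple product over i = 1..7, j = 1..8, k = 1..2. The factors are (2/1) · (3/2) · (3/2) · (4/3) · (4/3) · (5/4) · (5/4) · (6/5) · … (112 factors total). The numerators and denominators telescope so the product is an integer; carrying out the multiplication exactly gives PP(7, 8, 2) = 9202050.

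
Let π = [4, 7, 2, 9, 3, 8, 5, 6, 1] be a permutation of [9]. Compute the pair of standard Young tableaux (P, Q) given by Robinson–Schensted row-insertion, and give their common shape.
P = [1, 3, 5, 6] / [2, 7, 8] / [4] / [9];  Q = [1, 2, 4, 8] / [3, 5, 6] / [7] / [9];  common shape = (4, 3, 1, 1)

Row-insert the values π_1, π_2, … into P one at a time, bumping the leftmost entry strictly greater than the inserted value down to the next row. The recording tableau Q records, in position (i, j), the step at which that cell was added to P.
  Insert 4 (step 1): P = [4];  Q = [1]
  Insert 7 (step 2): P = [4, 7];  Q = [1, 2]
  Insert 2 (step 3): P = [2, 7] / [4];  Q = [1, 2] / [3]
  Insert 9 (step 4): P = [2, 7, 9] / [4];  Q = [1, 2, 4] / [3]
  Insert 3 (step 5): P = [2, 3, 9] / [4, 7];  Q = [1, 2, 4] / [3, 5]
  Insert 8 (step 6): P = [2, 3, 8] / [4, 7, 9];  Q = [1, 2, 4] / [3, 5, 6]
  Insert 5 (step 7): P = [2, 3, 5] / [4, 7, 8] / [9];  Q = [1, 2, 4] / [3, 5, 6] / [7]
  Insert 6 (step 8): P = [2, 3, 5, 6] / [4, 7, 8] / [9];  Q = [1, 2, 4, 8] / [3, 5, 6] / [7]
  Insert 1 (step 9): P = [1, 3, 5, 6] / [2, 7, 8] / [4] / [9];  Q = [1, 2, 4, 8] / [3, 5, 6] / [7] / [9]
Final shape: (4, 3, 1, 1).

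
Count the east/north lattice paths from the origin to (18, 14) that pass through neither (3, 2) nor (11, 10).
Number of paths = 223671720

Inclusion–exclusion. Total paths: C(32, 18) = 471435600. Through P₁: C(5, 3)·C(27, 15) = 173838600. Through P₂: C(21, 11)·C(11, 7) = 116396280. Since P₁ is strictly southwest of P₂, a monotone path through both must visit P₁ then P₂; paths through both = C(5, 3)·C(16, 8)·C(11, 7) = 42471000. Avoid both = 471435600 − 173838600 − 116396280 + 42471000 = 223671720.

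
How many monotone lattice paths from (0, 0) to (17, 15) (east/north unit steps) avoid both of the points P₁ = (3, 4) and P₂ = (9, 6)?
Number of paths = 311865970

Inclusion–exclusion. Total paths: C(32, 17) = 565722720. Through P₁: C(7, 3)·C(25, 14) = 156009000. Through P₂: C(15, 9)·C(17, 8) = 121671550. Since P₁ is strictly southwest of P₂, a monotone path through both must visit P₁ then P₂; paths through both = C(7, 3)·C(8, 6)·C(17, 8) = 23823800. Avoid both = 565722720 − 156009000 − 121671550 + 23823800 = 311865970.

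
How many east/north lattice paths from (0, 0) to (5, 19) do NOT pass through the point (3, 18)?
Number of paths = 38514

Total paths from (0, 0) to (5, 19): C(24, 5) = 42504. Paths through (3, 18): (paths (0, 0) → (3, 18)) × (paths (3, 18) → (5, 19)) = C(21, 3) · C(3, 2) = 1330 · 3 = 3990. Avoidance count = 42504 − 3990 = 38514.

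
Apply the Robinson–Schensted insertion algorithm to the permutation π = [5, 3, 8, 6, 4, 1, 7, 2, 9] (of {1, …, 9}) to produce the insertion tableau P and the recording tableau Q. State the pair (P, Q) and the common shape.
P = [1, 2, 7, 9] / [3, 4] / [5, 6] / [8];  Q = [1, 3, 7, 9] / [2, 4] / [5, 8] / [6];  common shape = (4, 2, 2, 1)

Row-insert the values π_1, π_2, … into P one at a time, bumping the leftmost entry strictly greater than the inserted value down to the next row. The recording tableau Q records, in position (i, j), the step at which that cell was added to P.
  Insert 5 (step 1): P = [5];  Q = [1]
  Insert 3 (step 2): P = [3] / [5];  Q = [1] / [2]
  Insert 8 (step 3): P = [3, 8] / [5];  Q = [1, 3] / [2]
  Insert 6 (step 4): P = [3, 6] / [5, 8];  Q = [1, 3] / [2, 4]
  Insert 4 (step 5): P = [3, 4] / [5, 6] / [8];  Q = [1, 3] / [2, 4] / [5]
  Insert 1 (step 6): P = [1, 4] / [3, 6] / [5] / [8];  Q = [1, 3] / [2, 4] / [5] / [6]
  Insert 7 (step 7): P = [1, 4, 7] / [3, 6] / [5] / [8];  Q = [1, 3, 7] / [2, 4] / [5] / [6]
  Insert 2 (step 8): P = [1, 2, 7] / [3, 4] / [5, 6] / [8];  Q = [1, 3, 7] / [2, 4] / [5, 8] / [6]
  Insert 9 (step 9): P = [1, 2, 7, 9] / [3, 4] / [5, 6] / [8];  Q = [1, 3, 7, 9] / [2, 4] / [5, 8] / [6]
Final shape: (4, 2, 2, 1).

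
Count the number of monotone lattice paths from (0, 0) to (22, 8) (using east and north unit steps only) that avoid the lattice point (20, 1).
Number of paths = 5852169

Total paths from (0, 0) to (22, 8): C(30, 22) = 5852925. Paths through (20, 1): (paths (0, 0) → (20, 1)) × (paths (20, 1) → (22, 8)) = C(21, 20) · C(9, 2) = 21 · 36 = 756. Avoidance count = 5852925 − 756 = 5852169.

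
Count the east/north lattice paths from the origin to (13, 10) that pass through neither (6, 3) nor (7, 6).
Number of paths = 565978

Inclusion–exclusion. Total paths: C(23, 13) = 1144066. Through P₁: C(9, 6)·C(14, 7) = 288288. Through P₂: C(13, 7)·C(10, 6) = 360360. Since P₁ is strictly southwest of P₂, a monotone path through both must visit P₁ then P₂; paths through both = C(9, 6)·C(4, 1)·C(10, 6) = 70560. Avoid both = 1144066 − 288288 − 360360 + 70560 = 565978.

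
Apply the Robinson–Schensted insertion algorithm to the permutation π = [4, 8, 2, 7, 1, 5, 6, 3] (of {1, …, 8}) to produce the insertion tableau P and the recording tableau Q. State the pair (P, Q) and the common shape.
P = [1, 3, 6] / [2, 5] / [4, 7] / [8];  Q = [1, 2, 7] / [3, 4] / [5, 6] / [8];  common shape = (3, 2, 2, 1)

Row-insert the values π_1, π_2, … into P one at a time, bumping the leftmost entry strictly greater than the inserted value down to the next row. The recording tableau Q records, in position (i, j), the step at which that cell was added to P.
  Insert 4 (step 1): P = [4];  Q = [1]
  Insert 8 (step 2): P = [4, 8];  Q = [1, 2]
  Insert 2 (step 3): P = [2, 8] / [4];  Q = [1, 2] / [3]
  Insert 7 (step 4): P = [2, 7] / [4, 8];  Q = [1, 2] / [3, 4]
  Insert 1 (step 5): P = [1, 7] / [2, 8] / [4];  Q = [1, 2] / [3, 4] / [5]
  Insert 5 (step 6): P = [1, 5] / [2, 7] / [4, 8];  Q = [1, 2] / [3, 4] / [5, 6]
  Insert 6 (step 7): P = [1, 5, 6] / [2, 7] / [4, 8];  Q = [1, 2, 7] / [3, 4] / [5, 6]
  Insert 3 (step 8): P = [1, 3, 6] / [2, 5] / [4, 7] / [8];  Q = [1, 2, 7] / [3, 4] / [5, 6] / [8]
Final shape: (3, 2, 2, 1).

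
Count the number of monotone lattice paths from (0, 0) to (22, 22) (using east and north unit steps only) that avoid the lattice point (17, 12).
Number of paths = 1948255470915

Total paths from (0, 0) to (22, 22): C(44, 22) = 2104098963720. Paths through (17, 12): (paths (0, 0) → (17, 12)) × (paths (17, 12) → (22, 22)) = C(29, 17) · C(15, 5) = 51895935 · 3003 = 155843492805. Avoidance count = 2104098963720 − 155843492805 = 1948255470915.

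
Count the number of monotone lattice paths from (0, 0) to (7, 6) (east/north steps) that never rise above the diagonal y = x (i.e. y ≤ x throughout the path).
Number of paths = 429

By the reflection principle (André's argument), the number of monotone paths to (7, 6) with n ≤ m that never go above y = x is C(13, 7) − C(13, 8) = 1716 − 1287 = 429.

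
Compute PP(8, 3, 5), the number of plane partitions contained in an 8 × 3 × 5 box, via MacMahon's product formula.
PP(8, 3, 5) = 61408347

Evaluate the triple product over i = 1..8, j = 1..3, k = 1..5. The factors are (2/1) · (3/2) · (4/3) · (5/4) · (6/5) · (3/2) · (4/3) · (5/4) · … (120 factors total). The numerators and denominators telescope so the product is an integer; carrying out the multiplication exactly gives PP(8, 3, 5) = 61408347.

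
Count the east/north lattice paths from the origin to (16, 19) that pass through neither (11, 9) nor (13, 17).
Number of paths = 2433528570

Inclusion–exclusion. Total paths: C(35, 16) = 4059928950. Through P₁: C(20, 11)·C(15, 5) = 504383880. Through P₂: C(30, 13)·C(5, 3) = 1197598500. Since P₁ is strictly southwest of P₂, a monotone path through both must visit P₁ then P₂; paths through both = C(20, 11)·C(10, 2)·C(5, 3) = 75582000. Avoid both = 4059928950 − 504383880 − 1197598500 + 75582000 = 2433528570.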